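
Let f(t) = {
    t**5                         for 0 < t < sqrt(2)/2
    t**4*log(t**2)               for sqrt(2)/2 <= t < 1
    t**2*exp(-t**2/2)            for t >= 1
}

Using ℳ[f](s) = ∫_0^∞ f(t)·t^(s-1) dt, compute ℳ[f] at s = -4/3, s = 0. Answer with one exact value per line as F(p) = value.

back out the power substitution: t**(5/2) on [0, 1/2); t**2*log(t) on [1/2, 1); t*exp(-t/2) on [1, ∞)
strip the shared t-power: t**(3/2) on [0, 1/2); t*log(t) on [1/2, 1); exp(-t/2) on [1, ∞)
slice at sqrt(2)/2, 1, transform all 3 pieces, and sum them
between 0 and sqrt(2)/2 the integrand is t**5·t^(s-1)
between sqrt(2)/2 and 1 the integrand is t**4*log(t**2)·t^(s-1)
∫ t**2*exp(-t**2/2)·t^(s-1) over [1, ∞)

F(-4/3) = 2**(2/3)*(-198*2**(1/3) + 48*sqrt(2) + 132*log(2) + 99 + 352*2**(2/3)*uppergamma(1/3, 1/2))/1408
F(0) = -3/32 + sqrt(2)/40 + log(2)/16 + exp(-1/2)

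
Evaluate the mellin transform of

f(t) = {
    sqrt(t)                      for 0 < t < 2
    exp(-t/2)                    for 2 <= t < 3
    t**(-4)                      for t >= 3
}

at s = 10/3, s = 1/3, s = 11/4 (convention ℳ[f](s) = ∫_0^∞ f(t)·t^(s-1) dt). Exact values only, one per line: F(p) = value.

linearity at 2, 3 turns ℳ[f](s) into 3 summed integrals
between 0 and 2 the integrand is sqrt(t)·t^(s-1)
segment 2 to 3 holds exp(-t/2); add its integral
∫ t**(-4)·t^(s-1) over [3, ∞)

F(10/3) = -8*2**(1/3)*uppergamma(10/3, 3/2) + 3**(1/3)/2 + 48*2**(5/6)/23 + 8*2**(1/3)*uppergamma(10/3, 1)
F(1/3) = -2**(1/3)*uppergamma(1/3, 3/2) + 3**(1/3)/297 + 2**(1/3)*uppergamma(1/3, 1) + 6*2**(5/6)/5
F(11/4) = -4*2**(3/4)*uppergamma(11/4, 3/2) + 4*3**(3/4)/45 + 32*2**(1/4)/13 + 4*2**(3/4)*uppergamma(11/4, 1)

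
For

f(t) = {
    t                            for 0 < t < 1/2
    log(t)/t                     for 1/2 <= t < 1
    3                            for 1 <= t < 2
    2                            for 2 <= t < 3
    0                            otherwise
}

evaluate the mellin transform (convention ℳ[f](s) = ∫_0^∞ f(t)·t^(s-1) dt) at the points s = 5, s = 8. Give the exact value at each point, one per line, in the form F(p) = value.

integrate the 4 segments split at 1/2, 1, 2, then add the results
the [0, 1/2) slice contributes ∫ t·t^(s-1) dt
the [1/2, 1) slice contributes ∫ log(t)/t·t^(s-1) dt
between 1 and 2 the integrand is 3·t^(s-1)
on [2, 3): add ∫ 2·t^(s-1) dt

F(5) = log(2)/64 + 79061/768
F(8) = log(2)/896 + 377491477/225792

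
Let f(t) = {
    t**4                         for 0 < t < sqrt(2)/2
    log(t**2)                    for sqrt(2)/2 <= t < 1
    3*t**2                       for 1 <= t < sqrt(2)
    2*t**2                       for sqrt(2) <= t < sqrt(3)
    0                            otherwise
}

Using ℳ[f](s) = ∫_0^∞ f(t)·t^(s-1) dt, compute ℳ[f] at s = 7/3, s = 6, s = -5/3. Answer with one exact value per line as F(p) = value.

strip the power substitution: t**2 on [0, 1/2); log(t) on [1/2, 1); 3*t on [1, 2); …
back out the shared t-power: t on [0, 1/2); log(t)/t on [1/2, 1); 3 on [1, 2); …
decompose at sqrt(2)/2, 1, sqrt(2); ℳ[f](s) sums the 4 pieces' integrals
on [0, sqrt(2)/2): add ∫ t**4·t^(s-1) dt
segment sqrt(2)/2 to 1 holds log(t**2); add its integral
over [1, sqrt(2)), the kernel integral of 3*t**2 enters the sum
between sqrt(2) and sqrt(3) the integrand is 2*t**2·t^(s-1)

F(7/3) = -675/637 + 3*2**(5/6)*log(2)/28 + 1515*2**(5/6)/14896 + 12*2**(1/6)/13 + 54*3**(1/6)/13
F(6) = log(2)/48 + 62869/2880
F(-5/3) = -243/25 - 3*2**(5/6)*log(2)/5 + 579*2**(5/6)/700 + 3*2**(1/6) + 6*3**(1/6)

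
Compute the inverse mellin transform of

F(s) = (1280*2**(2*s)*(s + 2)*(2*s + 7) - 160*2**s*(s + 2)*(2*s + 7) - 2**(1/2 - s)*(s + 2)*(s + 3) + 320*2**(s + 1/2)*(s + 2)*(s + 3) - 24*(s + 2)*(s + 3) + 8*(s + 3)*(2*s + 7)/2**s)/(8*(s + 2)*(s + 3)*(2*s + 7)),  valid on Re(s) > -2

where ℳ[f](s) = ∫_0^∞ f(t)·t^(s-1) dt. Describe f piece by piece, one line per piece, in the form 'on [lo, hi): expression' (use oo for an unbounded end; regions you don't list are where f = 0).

on [0, 1/2): 4*t**2
on [1/2, 1): t**(7/2)
on [1, 2): 5*t**(7/2)/2
on [2, 4): 5*t**3/2

treat the 4 regions marked off by 1/2, 1, 2 separately and sum
on [0, 1/2) integrate f = 4*t**2 against the kernel
segment [1/2, 1) carries t**(7/2); integrate it
segment 1 to 2 holds 5*t**(7/2)/2; add its integral
over [2, 4), the kernel integral of 5*t**3/2 enters the sum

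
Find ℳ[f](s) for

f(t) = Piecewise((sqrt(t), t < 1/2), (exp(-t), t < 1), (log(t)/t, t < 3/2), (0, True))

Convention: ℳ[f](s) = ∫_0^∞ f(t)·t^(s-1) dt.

along the cuts 1/2, 1, ℳ[f](s) splits into 3 integrals
over [0, 1/2), the kernel integral of sqrt(t) enters the sum
∫ exp(-t)·t^(s-1) over [1/2, 1)
between 1 and 3/2 the integrand is log(t)/t·t^(s-1)

(3*2**s*(2*s + 1)*(s**2 - 2*s + 1)*uppergamma(s, 1/2) - 3*2**s*(2*s + 1)*(s**2 - 2*s + 1)*uppergamma(s, 1) + 3*2**s*(2*s + 1) + 3**s*s*(2*s + 1)*(-2*log(2) + 2*log(3)) - 2*3**s*(2*s + 1) + 3**s*(2*s + 1)*(-2*log(3) + 2*log(2)) + 3*sqrt(2)*(s**2 - 2*s + 1))/(3*2**s*(2*s + 1)*(s**2 - 2*s + 1))
  Re(s) > -1/2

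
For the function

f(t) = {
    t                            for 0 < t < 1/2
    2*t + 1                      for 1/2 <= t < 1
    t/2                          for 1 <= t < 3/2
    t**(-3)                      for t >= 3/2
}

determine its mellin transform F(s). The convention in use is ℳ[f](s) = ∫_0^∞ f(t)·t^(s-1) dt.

(270*2**s*s**2 - 702*2**s*s - 324*2**s + 49*3**s*s**2 - 275*3**s*s - 162*s**2 + 378*s + 324)/(108*2**s*s*(s**2 - 2*s - 3))
  -1 < Re(s) < 3

along the cuts 1/2, 1, 3/2, ℳ[f](s) splits into 4 integrals
segment [0, 1/2) carries t; integrate it
over [1/2, 1), the kernel integral of (2*t + 1) enters the sum
over [1, 3/2), the kernel integral of t/2 enters the sum
between 3/2 and ∞ the integrand is t**(-3)·t^(s-1)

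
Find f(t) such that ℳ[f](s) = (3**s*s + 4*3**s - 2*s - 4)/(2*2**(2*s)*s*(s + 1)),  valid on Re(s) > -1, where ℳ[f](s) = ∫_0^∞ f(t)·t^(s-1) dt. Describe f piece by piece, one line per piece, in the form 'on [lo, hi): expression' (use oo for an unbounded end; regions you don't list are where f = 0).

reversing the common scale on t: t on [0, 1/2); 2 - t on [1/2, 3/2)
summing 2 kernel integrals split by 1/4 yields ℳ[f](s)
∫ 2*t·t^(s-1) over [0, 1/4)
piece [1/4, 3/4): integrate (2 - 2*t) against the kernel

on [0, 1/4): 2*t
on [1/4, 3/4): 2 - 2*t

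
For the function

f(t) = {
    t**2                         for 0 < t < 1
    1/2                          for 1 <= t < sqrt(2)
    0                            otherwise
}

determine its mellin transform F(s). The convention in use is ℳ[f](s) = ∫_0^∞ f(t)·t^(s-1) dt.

undo the power substitution: t on [0, 1); 1/2 on [1, 2)
breakpoints 1: one integral from each of the 2 segments
the [0, 1) slice contributes ∫ t**2·t^(s-1) dt
over [1, sqrt(2)), the kernel integral of 1/2 enters the sum

(2**(s/2)*(s + 2) + s - 2)/(2*s*(s + 2))
  Re(s) > -2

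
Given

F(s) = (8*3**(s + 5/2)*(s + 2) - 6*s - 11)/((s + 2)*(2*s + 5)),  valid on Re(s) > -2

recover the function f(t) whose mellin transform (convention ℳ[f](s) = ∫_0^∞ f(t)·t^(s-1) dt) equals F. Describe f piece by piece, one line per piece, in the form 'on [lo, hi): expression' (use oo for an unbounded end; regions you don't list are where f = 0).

treat the 2 regions marked off by 1 separately and sum
on [0, 1) integrate f = t**2 against the kernel
on [1, 3) integrate f = 4*t**(5/2) against the kernel

on [0, 1): t**2
on [1, 3): 4*t**(5/2)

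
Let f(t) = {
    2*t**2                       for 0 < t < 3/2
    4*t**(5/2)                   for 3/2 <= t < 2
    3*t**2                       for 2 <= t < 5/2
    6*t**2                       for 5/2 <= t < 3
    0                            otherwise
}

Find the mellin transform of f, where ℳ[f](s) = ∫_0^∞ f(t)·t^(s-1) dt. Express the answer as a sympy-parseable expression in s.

split f at 3/2, 2, 5/2: ℳ[f](s) collects 4 kernel integrals
the [0, 3/2) slice contributes ∫ 2*t**2·t^(s-1) dt
segment 3/2 to 2 holds 4*t**(5/2); add its integral
∫ 3*t**2·t^(s-1) over [2, 5/2)
the [5/2, 3) slice contributes ∫ 6*t**2·t^(s-1) dt

(-48*2**s*(2*s + 5) - 36*2**(1/2 - s)*3**(s + 1/2)*(s + 2) + 128*2**(s + 1/2)*(s + 2) + 216*3**s*(2*s + 5) - 75*(5/2)**s*(2*s + 5) + 18*3**s*(2*s + 5)/2**s)/(4*(s + 2)*(2*s + 5))
  Re(s) > -2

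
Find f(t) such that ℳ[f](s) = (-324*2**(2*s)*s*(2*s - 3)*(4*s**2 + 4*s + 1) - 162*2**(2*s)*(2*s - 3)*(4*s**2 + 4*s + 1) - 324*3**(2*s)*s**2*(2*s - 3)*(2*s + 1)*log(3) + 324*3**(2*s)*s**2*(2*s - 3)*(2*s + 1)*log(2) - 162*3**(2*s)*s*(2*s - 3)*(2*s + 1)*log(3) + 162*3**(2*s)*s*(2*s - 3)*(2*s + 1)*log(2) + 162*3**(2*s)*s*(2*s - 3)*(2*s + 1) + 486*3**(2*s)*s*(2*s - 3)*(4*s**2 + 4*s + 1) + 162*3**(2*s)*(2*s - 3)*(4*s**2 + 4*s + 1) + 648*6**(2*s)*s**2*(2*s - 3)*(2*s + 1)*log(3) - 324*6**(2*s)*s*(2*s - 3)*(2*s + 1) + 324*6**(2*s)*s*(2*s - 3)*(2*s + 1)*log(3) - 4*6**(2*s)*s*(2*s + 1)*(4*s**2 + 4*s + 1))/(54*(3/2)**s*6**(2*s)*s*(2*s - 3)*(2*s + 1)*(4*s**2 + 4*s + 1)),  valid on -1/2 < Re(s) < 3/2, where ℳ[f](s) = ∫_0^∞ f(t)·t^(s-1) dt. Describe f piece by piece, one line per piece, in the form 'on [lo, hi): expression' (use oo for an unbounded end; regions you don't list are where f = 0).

reversing the common scale on t: 3*sqrt(t) on [0, 1/9); 3*sqrt(t) + 3 on [1/9, 1/4); 3*sqrt(t)*log(3*sqrt(t)) on [1/4, 1); …
the power substitution comes off first: 3*t on [0, 1/3); 3*t + 3 on [1/3, 1/2); 3*t*log(3*t) on [1/2, 1); …
reversing the common scale on t: t on [0, 1); t + 3 on [1, 3/2); t*log(t) on [3/2, 3); …
summing 4 kernel integrals split by 2/27, 1/6, 2/3 yields ℳ[f](s)
segment [0, 2/27) carries 3*sqrt(6)*sqrt(t)/2; integrate it
segment 2/27 to 1/6 holds (3*sqrt(6)*sqrt(t)/2 + 3); add its integral
∫ over [1/6, 2/3) of 3*sqrt(6)*sqrt(t)*log(3*sqrt(6)*sqrt(t)/2)/2·t^(s-1) joins the sum
∫ over [2/3, ∞) of 2*sqrt(6)/(243*t**(3/2))·t^(s-1) joins the sum

on [0, 2/27): 3*sqrt(6)*sqrt(t)/2
on [2/27, 1/6): 3*sqrt(6)*sqrt(t)/2 + 3
on [1/6, 2/3): 3*sqrt(6)*sqrt(t)*log(3*sqrt(6)*sqrt(t)/2)/2
on [2/3, oo): 2*sqrt(6)/(243*t**(3/2))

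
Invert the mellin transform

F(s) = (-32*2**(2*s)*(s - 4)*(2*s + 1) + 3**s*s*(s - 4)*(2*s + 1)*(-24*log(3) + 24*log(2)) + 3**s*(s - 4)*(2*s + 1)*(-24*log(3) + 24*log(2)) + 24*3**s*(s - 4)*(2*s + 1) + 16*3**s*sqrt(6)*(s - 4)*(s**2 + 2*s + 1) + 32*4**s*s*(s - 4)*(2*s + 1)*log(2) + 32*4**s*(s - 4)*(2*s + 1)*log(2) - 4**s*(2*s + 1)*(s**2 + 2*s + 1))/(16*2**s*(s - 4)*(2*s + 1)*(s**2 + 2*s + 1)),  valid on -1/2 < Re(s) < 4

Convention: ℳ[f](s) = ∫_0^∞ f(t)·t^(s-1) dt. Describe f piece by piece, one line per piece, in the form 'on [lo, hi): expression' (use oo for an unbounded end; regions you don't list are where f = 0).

f breaks at 3/2, 2 into 3 integrals to sum
[0, 3/2) adds the kernel integral of sqrt(t)
[3/2, 2) adds the kernel integral of t*log(t)
∫ over [2, ∞) of t**(-4)·t^(s-1) joins the sum

on [0, 3/2): sqrt(t)
on [3/2, 2): t*log(t)
on [2, oo): t**(-4)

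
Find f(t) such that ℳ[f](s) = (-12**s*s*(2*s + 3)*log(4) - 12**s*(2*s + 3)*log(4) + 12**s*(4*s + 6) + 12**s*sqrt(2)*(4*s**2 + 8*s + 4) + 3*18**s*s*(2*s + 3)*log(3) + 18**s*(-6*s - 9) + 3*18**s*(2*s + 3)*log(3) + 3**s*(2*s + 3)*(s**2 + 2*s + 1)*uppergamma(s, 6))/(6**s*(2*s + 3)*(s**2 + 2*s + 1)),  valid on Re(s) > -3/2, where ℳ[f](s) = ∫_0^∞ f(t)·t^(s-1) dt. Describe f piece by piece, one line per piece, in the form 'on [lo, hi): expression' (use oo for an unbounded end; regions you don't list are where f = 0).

treat the 3 regions marked off by 2, 3 separately and sum
segment 0 to 2 holds t**(3/2); add its integral
between 2 and 3 the integrand is t*log(t)·t^(s-1)
∫ over [3, ∞) of exp(-2*t)·t^(s-1) joins the sum

on [0, 2): t**(3/2)
on [2, 3): t*log(t)
on [3, oo): exp(-2*t)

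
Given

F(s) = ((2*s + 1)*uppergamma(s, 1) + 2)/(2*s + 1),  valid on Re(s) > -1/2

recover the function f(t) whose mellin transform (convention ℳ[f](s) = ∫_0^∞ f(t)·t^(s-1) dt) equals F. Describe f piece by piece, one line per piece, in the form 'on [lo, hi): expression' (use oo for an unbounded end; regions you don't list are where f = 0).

integrate the 2 segments split at 1, then add the results
the [0, 1) slice contributes ∫ sqrt(t)·t^(s-1) dt
for t in [1, ∞): the term is ∫ exp(-t)·t^(s-1)

on [0, 1): sqrt(t)
on [1, oo): exp(-t)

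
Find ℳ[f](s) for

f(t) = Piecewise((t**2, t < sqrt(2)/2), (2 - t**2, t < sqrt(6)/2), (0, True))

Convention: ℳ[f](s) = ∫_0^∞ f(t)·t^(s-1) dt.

(3**(s/2)*s/2 + 4*3**(s/2) - s - 4)/(2*2**(s/2)*s*(s/2 + 1))
  Re(s) > -2

reversing the power substitution: t on [0, 1/2); 2 - t on [1/2, 3/2)
cuts at sqrt(2)/2: linearity sums the 2 kernel integrals
∫ over [0, sqrt(2)/2) of t**2·t^(s-1) joins the sum
[sqrt(2)/2, sqrt(6)/2) adds the kernel integral of (2 - t**2)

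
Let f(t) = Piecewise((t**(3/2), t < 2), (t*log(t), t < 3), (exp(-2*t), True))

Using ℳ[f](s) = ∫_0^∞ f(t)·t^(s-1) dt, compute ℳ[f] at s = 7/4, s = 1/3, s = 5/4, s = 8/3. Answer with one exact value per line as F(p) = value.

F(7/4) = -144*3**(3/4)/121 - 16*2**(3/4)*log(2)/11 + 2**(1/4)*uppergamma(7/4, 6)/4 + 64*2**(3/4)/121 + 32*2**(1/4)/13 + 36*3**(3/4)*log(3)/11
F(1/3) = -27*3**(1/3)/16 - 3*2**(1/3)*log(2)/2 + 2**(2/3)*uppergamma(1/3, 6)/2 + 9*2**(1/3)/8 + 12*2**(5/6)/11 + 9*3**(1/3)*log(3)/4
F(5/4) = -16*3**(1/4)/9 + 2**(3/4)*uppergamma(5/4, 6)/4 + 64*2**(1/4)/81 + 16*2**(3/4)/11 + log(3**(4*3**(1/4))/2**(16*2**(1/4)/9))
F(8/3) = -243*3**(2/3)/121 - 24*2**(2/3)*log(2)/11 + 2**(1/3)*uppergamma(8/3, 6)/8 + 72*2**(2/3)/121 + 96*2**(1/6)/25 + 81*3**(2/3)*log(3)/11

linearity at 2, 3 turns ℳ[f](s) into 3 summed integrals
∫ over [0, 2) of t**(3/2)·t^(s-1) joins the sum
segment 2 to 3 holds t*log(t); add its integral
the [3, ∞) slice contributes ∫ exp(-2*t)·t^(s-1) dt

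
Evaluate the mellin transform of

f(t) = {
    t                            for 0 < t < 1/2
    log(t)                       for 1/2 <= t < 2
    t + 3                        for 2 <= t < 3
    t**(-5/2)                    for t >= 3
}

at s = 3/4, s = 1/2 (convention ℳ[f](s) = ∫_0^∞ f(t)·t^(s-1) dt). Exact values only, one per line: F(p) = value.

F(3/4) = 2**(1/4)*(-436*sqrt(2) + 2*2**(3/4)*3**(1/4) + 65 + log(2**(42 + 84*sqrt(2))) + 180*6**(3/4))/63
F(1/2) = sqrt(2)*(-330 + sqrt(2) + 108*log(2) + 144*sqrt(6))/36

treat the 4 regions marked off by 1/2, 2, 3 separately and sum
∫ over [0, 1/2) of t·t^(s-1) joins the sum
between 1/2 and 2 the integrand is log(t)·t^(s-1)
∫ over [2, 3) of (t + 3)·t^(s-1) joins the sum
∫ t**(-5/2)·t^(s-1) over [3, ∞)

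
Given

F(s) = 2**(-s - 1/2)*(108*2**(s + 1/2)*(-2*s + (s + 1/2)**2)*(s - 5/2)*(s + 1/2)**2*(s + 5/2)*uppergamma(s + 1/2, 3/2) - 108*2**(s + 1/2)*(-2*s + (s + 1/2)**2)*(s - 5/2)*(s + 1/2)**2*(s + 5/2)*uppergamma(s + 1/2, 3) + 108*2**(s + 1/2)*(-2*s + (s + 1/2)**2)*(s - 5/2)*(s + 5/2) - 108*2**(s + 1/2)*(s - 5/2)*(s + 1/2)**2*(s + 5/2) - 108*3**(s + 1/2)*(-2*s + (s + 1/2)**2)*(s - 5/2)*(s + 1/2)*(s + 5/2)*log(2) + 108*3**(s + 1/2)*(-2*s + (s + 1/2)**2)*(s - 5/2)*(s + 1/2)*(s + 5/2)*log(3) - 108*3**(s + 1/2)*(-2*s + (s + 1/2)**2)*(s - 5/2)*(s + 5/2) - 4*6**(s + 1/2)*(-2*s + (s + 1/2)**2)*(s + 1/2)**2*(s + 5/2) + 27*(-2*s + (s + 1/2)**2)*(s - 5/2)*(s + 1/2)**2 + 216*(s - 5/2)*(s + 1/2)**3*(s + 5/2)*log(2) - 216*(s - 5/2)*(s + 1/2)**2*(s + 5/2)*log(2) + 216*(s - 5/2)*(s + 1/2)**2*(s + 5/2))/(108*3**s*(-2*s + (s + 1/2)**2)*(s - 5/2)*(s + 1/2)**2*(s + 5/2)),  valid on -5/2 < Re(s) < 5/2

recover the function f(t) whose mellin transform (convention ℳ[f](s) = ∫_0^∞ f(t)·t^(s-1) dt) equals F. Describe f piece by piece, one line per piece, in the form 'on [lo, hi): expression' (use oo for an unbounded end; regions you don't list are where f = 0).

on [0, 1/6): 9*sqrt(3)*t**(5/2)
on [1/6, 1/3): sqrt(3)*log(3*t)/(3*sqrt(t))
on [1/3, 1/2): sqrt(3)*sqrt(t)*log(3*t)
on [1/2, 1): sqrt(3)*sqrt(t)*exp(-3*t)
on [1, oo): sqrt(3)/(27*t**(5/2))

the common scale on t comes off first: t**(5/2) on [0, 1/2); log(t)/sqrt(t) on [1/2, 1); sqrt(t)*log(t) on [1, 3/2); …
strip the shared t-power: t**2 on [0, 1/2); log(t)/t on [1/2, 1); log(t) on [1, 3/2); …
linearity at 1/6, 1/3, 1/2, 1 turns ℳ[f](s) into 5 summed integrals
segment [0, 1/6) carries 9*sqrt(3)*t**(5/2); integrate it
on [1/6, 1/3) integrate f = sqrt(3)*log(3*t)/(3*sqrt(t)) against the kernel
∫ over [1/3, 1/2) of sqrt(3)*sqrt(t)*log(3*t)·t^(s-1) joins the sum
between 1/2 and 1 the integrand is sqrt(3)*sqrt(t)*exp(-3*t)·t^(s-1)
over [1, ∞), the kernel integral of sqrt(3)/(27*t**(5/2)) enters the sum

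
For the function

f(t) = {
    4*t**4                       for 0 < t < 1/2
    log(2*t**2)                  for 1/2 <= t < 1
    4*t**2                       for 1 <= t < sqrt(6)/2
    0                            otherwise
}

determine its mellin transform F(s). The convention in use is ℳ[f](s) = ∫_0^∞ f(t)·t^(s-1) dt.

remove the power substitution first: 4*t**2 on [0, 1/4); log(2*t) on [1/4, 1); 4*t on [1, 3/2)
peel off the common scale on t: t**2 on [0, 1/2); log(t) on [1/2, 2); 2*t on [2, 3)
treat the 3 regions marked off by 1/2, 1 separately and sum
the [0, 1/2) slice contributes ∫ 4*t**4·t^(s-1) dt
[1/2, 1) adds the kernel integral of log(2*t**2)
∫ over [1, sqrt(6)/2) of 4*t**2·t^(s-1) joins the sum

(-16*2**s*s**2*(s + 4) + 4*2**s*s*(s + 2)*(s + 4)*log(2) - 8*2**s*(s + 2)*(s + 4) + 24*6**(s/2)*s**2*(s + 4) + s**2*(s + 2) + 4*s*(s + 2)*(s + 4)*log(2) + 8*(s + 2)*(s + 4))/(4*2**s*s**2*(s + 2)*(s + 4))
  Re(s) > -4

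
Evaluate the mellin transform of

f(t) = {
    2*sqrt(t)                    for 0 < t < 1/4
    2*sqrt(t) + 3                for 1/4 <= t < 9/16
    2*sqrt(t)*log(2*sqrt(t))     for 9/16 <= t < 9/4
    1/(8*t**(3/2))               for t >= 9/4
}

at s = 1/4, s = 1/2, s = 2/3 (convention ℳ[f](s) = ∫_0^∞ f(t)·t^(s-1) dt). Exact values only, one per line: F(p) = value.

F(1/4) = -6*sqrt(2) - 178*sqrt(6)/135 + log(2**(sqrt(3))*3**(-sqrt(3) + 2*sqrt(6))) + 23*sqrt(3)/3
F(1/2) = 9*log(2)/8 + 143/144 + 27*log(3)/8
F(2/3) = -583*12**(1/3)/735 - 9*2**(2/3)/8 - 27*6**(1/3)*log(3)/56 + 27*6**(1/3)*log(2)/56 + 1863*6**(1/3)/784 + 27*12**(1/3)*log(3)/14

remove the power substitution first: 2*t on [0, 1/2); 2*t + 3 on [1/2, 3/4); 2*t*log(2*t) on [3/4, 3/2); …
undo the common scale on t: t on [0, 1); t + 3 on [1, 3/2); t*log(t) on [3/2, 3); …
integrate the 4 segments split at 1/4, 9/16, 9/4, then add the results
[0, 1/4) adds the kernel integral of 2*sqrt(t)
segment [1/4, 9/16) carries (2*sqrt(t) + 3); integrate it
for t in [9/16, 9/4): the term is ∫ 2*sqrt(t)*log(2*sqrt(t))·t^(s-1)
on [9/4, ∞) integrate f = 1/(8*t**(3/2)) against the kernel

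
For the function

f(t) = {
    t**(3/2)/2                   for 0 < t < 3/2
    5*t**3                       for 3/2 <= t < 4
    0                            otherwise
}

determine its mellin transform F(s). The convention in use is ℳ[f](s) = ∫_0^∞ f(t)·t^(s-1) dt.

breakpoints 3/2: one integral from each of the 2 segments
∫ over [0, 3/2) of t**(3/2)/2·t^(s-1) joins the sum
on [3/2, 4) integrate f = 5*t**3 against the kernel

((3/2)**(s + 3/2)*(s + 3) - 5*(3/2)**(s + 3)*(2*s + 3) + 5*4**(s + 3)*(2*s + 3))/((s + 3)*(2*s + 3))
  Re(s) > -3/2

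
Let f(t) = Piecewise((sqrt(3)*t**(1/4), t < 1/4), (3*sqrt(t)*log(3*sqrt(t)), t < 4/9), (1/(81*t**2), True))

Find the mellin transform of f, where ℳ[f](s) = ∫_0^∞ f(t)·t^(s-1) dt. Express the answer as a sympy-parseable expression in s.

(64*2**(4*s)*s*(2*s - 4)*(4*s + 1)*log(2) - 32*2**(4*s)*(2*s - 4)*(4*s + 1) + 32*2**(4*s)*(2*s - 4)*(4*s + 1)*log(2) - 2**(4*s)*(4*s + 1)*(4*s**2 + 4*s + 1) - 48*3**(2*s)*s*(2*s - 4)*(4*s + 1)*log(3) + 48*3**(2*s)*s*(2*s - 4)*(4*s + 1)*log(2) - 24*3**(2*s)*(2*s - 4)*(4*s + 1)*log(3) + 24*3**(2*s)*(2*s - 4)*(4*s + 1)*log(2) + 24*3**(2*s)*(2*s - 4)*(4*s + 1) + 16*3**(2*s)*sqrt(6)*(2*s - 4)*(4*s**2 + 4*s + 1))/(8*6**(2*s)*(2*s - 4)*(4*s + 1)*(4*s**2 + 4*s + 1))
  -1/4 < Re(s) < 2

peel off the power substitution: sqrt(3)*sqrt(t) on [0, 1/2); 3*t*log(3*t) on [1/2, 2/3); 1/(81*t**4) on [2/3, ∞)
invert the common scale on t to get sqrt(t) on [0, 3/2); t*log(t) on [3/2, 2); t**(-4) on [2, ∞)
linearity at 1/4, 4/9 turns ℳ[f](s) into 3 summed integrals
∫ sqrt(3)*t**(1/4)·t^(s-1) over [0, 1/4)
[1/4, 4/9) adds the kernel integral of 3*sqrt(t)*log(3*sqrt(t))
segment [4/9, ∞) carries 1/(81*t**2); integrate it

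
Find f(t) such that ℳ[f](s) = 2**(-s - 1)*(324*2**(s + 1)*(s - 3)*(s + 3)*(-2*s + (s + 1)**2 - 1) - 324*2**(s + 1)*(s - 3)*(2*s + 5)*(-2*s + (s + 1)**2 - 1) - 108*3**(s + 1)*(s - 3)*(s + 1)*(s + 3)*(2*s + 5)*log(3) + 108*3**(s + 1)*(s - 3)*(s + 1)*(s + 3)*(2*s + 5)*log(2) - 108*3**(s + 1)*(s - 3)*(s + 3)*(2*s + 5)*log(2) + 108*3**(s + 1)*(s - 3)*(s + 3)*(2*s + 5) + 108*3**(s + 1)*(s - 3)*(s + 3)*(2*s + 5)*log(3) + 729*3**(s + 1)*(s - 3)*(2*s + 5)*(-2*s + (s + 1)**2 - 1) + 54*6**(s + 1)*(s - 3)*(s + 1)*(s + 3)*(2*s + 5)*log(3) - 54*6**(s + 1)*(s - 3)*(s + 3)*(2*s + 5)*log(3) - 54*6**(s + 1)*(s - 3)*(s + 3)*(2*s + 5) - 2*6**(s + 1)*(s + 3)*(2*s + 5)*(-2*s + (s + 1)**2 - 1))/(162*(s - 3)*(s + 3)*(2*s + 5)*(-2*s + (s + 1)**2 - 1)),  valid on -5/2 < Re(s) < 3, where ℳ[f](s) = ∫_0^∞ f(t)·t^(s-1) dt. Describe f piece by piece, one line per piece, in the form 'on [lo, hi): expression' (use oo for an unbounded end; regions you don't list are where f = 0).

on [0, 1): t**(5/2)
on [1, 3/2): 2*t**3
on [3/2, 3): log(t)
on [3, oo): t**(-3)

back out the shared t-power: t**(3/2) on [0, 1); 2*t**2 on [1, 3/2); log(t)/t on [3/2, 3); …
linearity at 1, 3/2, 3 turns ℳ[f](s) into 4 summed integrals
over [0, 1), the kernel integral of t**(5/2) enters the sum
over [1, 3/2), the kernel integral of 2*t**3 enters the sum
segment 3/2 to 3 holds log(t); add its integral
for t in [3, ∞): the term is ∫ t**(-3)·t^(s-1)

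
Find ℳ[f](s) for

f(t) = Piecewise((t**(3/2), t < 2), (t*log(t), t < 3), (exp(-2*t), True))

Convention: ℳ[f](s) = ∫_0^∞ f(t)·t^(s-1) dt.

along the cuts 2, 3, ℳ[f](s) splits into 3 integrals
on [0, 2): add ∫ t**(3/2)·t^(s-1) dt
piece [2, 3): integrate t*log(t) against the kernel
for t in [3, ∞): the term is ∫ exp(-2*t)·t^(s-1)

(-12**s*s*(2*s + 3)*log(4) - 12**s*(2*s + 3)*log(4) + 12**s*(4*s + 6) + 12**s*sqrt(2)*(4*s**2 + 8*s + 4) + 3*18**s*s*(2*s + 3)*log(3) + 18**s*(-6*s - 9) + 3*18**s*(2*s + 3)*log(3) + 3**s*(2*s + 3)*(s**2 + 2*s + 1)*uppergamma(s, 6))/(6**s*(2*s + 3)*(s**2 + 2*s + 1))
  Re(s) > -3/2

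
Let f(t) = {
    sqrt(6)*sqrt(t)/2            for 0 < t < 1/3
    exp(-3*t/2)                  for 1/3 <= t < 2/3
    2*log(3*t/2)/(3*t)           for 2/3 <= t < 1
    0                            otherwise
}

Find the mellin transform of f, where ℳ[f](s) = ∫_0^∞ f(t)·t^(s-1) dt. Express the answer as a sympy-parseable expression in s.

3**(-s - 1)*(3*2**s*(2*s + 1)*(s**2 - 2*s + 1)*uppergamma(s, 1/2) - 3*2**s*(2*s + 1)*(s**2 - 2*s + 1)*uppergamma(s, 1) + 2**s*(6*s + 3) + 3**s*s*(2*s + 1)*(-2*log(2) + 2*log(3)) + 3**s*(-4*s - 2) + 3**s*(2*s + 1)*(-2*log(3) + 2*log(2)) + sqrt(2)*(3*s**2 - 6*s + 3))/((2*s + 1)*(s**2 - 2*s + 1))
  Re(s) > -1/2

the common scale on t comes off first: sqrt(t) on [0, 1/2); exp(-t) on [1/2, 1); log(t)/t on [1, 3/2)
linearity at 1/3, 2/3 turns ℳ[f](s) into 3 summed integrals
on [0, 1/3): add ∫ sqrt(6)*sqrt(t)/2·t^(s-1) dt
over [1/3, 2/3), the kernel integral of exp(-3*t/2) enters the sum
[2/3, 1) adds the kernel integral of 2*log(3*t/2)/(3*t)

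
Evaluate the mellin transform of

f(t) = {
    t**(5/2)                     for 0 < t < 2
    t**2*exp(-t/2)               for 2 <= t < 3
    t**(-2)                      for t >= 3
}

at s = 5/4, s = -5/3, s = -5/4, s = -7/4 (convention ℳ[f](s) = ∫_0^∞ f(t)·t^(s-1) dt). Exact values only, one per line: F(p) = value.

reversing the shared t-power: sqrt(t) on [0, 2); exp(-t/2) on [2, 3); t**(-4) on [3, ∞)
summing 3 kernel integrals split by 2, 3 yields ℳ[f](s)
for t in [0, 2): the term is ∫ t**(5/2)·t^(s-1)
∫ t**2*exp(-t/2)·t^(s-1) over [2, 3)
for t in [3, ∞): the term is ∫ t**(-2)·t^(s-1)

F(5/4) = -8*2**(1/4)*uppergamma(13/4, 3/2) + 4*3**(1/4)/9 + 32*2**(3/4)/15 + 8*2**(1/4)*uppergamma(13/4, 1)
F(-5/3) = -2**(1/3)*uppergamma(1/3, 3/2) + 3**(1/3)/297 + 2**(1/3)*uppergamma(1/3, 1) + 6*2**(5/6)/5
F(-5/4) = -2**(3/4)*uppergamma(3/4, 3/2) + 4*3**(3/4)/1053 + 2**(3/4)*uppergamma(3/4, 1) + 8*2**(1/4)/5
F(-7/4) = -2**(1/4)*uppergamma(1/4, 3/2) + 4*3**(1/4)/1215 + 2**(1/4)*uppergamma(1/4, 1) + 4*2**(3/4)/3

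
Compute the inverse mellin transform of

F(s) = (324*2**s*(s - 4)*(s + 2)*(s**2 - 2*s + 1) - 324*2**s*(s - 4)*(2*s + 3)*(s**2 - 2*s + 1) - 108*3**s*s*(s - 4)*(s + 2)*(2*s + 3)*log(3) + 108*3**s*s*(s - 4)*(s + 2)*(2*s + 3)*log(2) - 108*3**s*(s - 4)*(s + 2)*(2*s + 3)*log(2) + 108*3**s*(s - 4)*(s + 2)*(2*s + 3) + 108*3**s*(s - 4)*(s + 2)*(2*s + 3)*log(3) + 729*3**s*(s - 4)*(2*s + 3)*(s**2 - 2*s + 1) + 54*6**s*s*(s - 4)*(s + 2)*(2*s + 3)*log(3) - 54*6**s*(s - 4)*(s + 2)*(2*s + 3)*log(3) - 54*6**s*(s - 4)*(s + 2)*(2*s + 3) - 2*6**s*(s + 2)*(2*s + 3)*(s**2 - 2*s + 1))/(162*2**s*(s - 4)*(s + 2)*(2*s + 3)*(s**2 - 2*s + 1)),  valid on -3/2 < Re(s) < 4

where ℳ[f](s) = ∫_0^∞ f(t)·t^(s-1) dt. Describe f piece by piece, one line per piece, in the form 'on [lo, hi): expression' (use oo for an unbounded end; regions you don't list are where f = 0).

on [0, 1): t**(3/2)
on [1, 3/2): 2*t**2
on [3/2, 3): log(t)/t
on [3, oo): t**(-4)

decompose at 1, 3/2, 3; ℳ[f](s) sums the 4 pieces' integrals
on [0, 1): add ∫ t**(3/2)·t^(s-1) dt
segment [1, 3/2) carries 2*t**2; integrate it
segment 3/2 to 3 holds log(t)/t; add its integral
∫ over [3, ∞) of t**(-4)·t^(s-1) joins the sum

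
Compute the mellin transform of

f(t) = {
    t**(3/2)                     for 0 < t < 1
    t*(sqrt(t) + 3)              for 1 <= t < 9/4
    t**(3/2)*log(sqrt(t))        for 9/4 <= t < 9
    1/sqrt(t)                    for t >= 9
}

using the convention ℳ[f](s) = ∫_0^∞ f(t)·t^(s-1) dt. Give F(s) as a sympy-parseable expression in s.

the power substitution comes off first: t**3 on [0, 1); t**2*(t + 3) on [1, 3/2); t**3*log(t) on [3/2, 3); …
reversing the shared t-power: t on [0, 1); t + 3 on [1, 3/2); t*log(t) on [3/2, 3); …
summing 4 kernel integrals split by 1, 9/4, 9 yields ℳ[f](s)
[0, 1) adds the kernel integral of t**(3/2)
over [1, 9/4), the kernel integral of t*(sqrt(t) + 3) enters the sum
[9/4, 9) adds the kernel integral of t**(3/2)*log(sqrt(t))
[9, ∞) adds the kernel integral of 1/sqrt(t)

2**(-2*s - 2)*(-162*2**(2*s + 2)*(2*s - 1)*(2*s + 2)*(4*s + (2*s + 2)**2 + 5) - 162*2**(2*s + 2)*(2*s - 1)*(4*s + (2*s + 2)**2 + 5) - 81*3**(2*s + 2)*(2*s - 1)*(2*s + 2)**2*(2*s + 3)*log(3) + 81*3**(2*s + 2)*(2*s - 1)*(2*s + 2)**2*(2*s + 3)*log(2) - 81*3**(2*s + 2)*(2*s - 1)*(2*s + 2)*(2*s + 3)*log(3) + 81*3**(2*s + 2)*(2*s - 1)*(2*s + 2)*(2*s + 3)*log(2) + 81*3**(2*s + 2)*(2*s - 1)*(2*s + 2)*(2*s + 3) + 243*3**(2*s + 2)*(2*s - 1)*(2*s + 2)*(4*s + (2*s + 2)**2 + 5) + 162*3**(2*s + 2)*(2*s - 1)*(4*s + (2*s + 2)**2 + 5) + 162*6**(2*s + 2)*(2*s - 1)*(2*s + 2)**2*(2*s + 3)*log(3) - 162*6**(2*s + 2)*(2*s - 1)*(2*s + 2)*(2*s + 3) + 162*6**(2*s + 2)*(2*s - 1)*(2*s + 2)*(2*s + 3)*log(3) - 2*6**(2*s + 2)*(2*s + 2)*(2*s + 3)*(4*s + (2*s + 2)**2 + 5))/(27*(2*s - 1)*(2*s + 2)*(2*s + 3)*(4*s + (2*s + 2)**2 + 5))
  -3/2 < Re(s) < 1/2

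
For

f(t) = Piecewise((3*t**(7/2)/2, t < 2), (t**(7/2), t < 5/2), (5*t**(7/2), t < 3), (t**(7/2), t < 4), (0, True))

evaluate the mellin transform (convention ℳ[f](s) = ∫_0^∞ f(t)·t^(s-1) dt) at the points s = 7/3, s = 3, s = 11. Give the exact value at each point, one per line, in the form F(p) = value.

F(7/3) = -1875*2**(1/6)*5**(5/6)/56 + 96*2**(5/6)/35 + 5832*3**(5/6)/35 + 12288*2**(2/3)/35
F(3) = -15625*sqrt(10)/208 + 64*sqrt(2)/13 + 5832*sqrt(3)/13 + 16384/13
F(11) = -6103515625*sqrt(10)/118784 + 16384*sqrt(2)/29 + 38263752*sqrt(3)/29 + 1073741824/29

the 4 pieces separated at 2, 5/2, 3 each add one integral
on [0, 2) integrate f = 3*t**(7/2)/2 against the kernel
[2, 5/2) adds the kernel integral of t**(7/2)
between 5/2 and 3 the integrand is 5*t**(7/2)·t^(s-1)
[3, 4) adds the kernel integral of t**(7/2)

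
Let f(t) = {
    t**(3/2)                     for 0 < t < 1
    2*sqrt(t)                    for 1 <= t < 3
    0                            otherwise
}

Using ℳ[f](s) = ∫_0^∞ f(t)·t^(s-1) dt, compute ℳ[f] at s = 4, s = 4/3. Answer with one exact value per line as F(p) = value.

f breaks at 1 into 2 integrals to sum
piece [0, 1): integrate t**(3/2) against the kernel
∫ over [1, 3) of 2*sqrt(t)·t^(s-1) joins the sum

F(4) = -26/99 + 36*sqrt(3)
F(4/3) = -138/187 + 36*3**(5/6)/11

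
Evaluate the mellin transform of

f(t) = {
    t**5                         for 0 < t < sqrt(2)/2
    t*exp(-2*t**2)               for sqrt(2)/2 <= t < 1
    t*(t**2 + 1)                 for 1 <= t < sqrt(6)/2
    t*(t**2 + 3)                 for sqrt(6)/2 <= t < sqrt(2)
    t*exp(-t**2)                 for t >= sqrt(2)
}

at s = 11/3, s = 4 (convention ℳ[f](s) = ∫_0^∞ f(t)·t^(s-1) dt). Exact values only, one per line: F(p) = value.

F(11/3) = 2**(2/3)*(-14040*3**(1/3) - 5304*2**(1/3) - 1820*uppergamma(7/3, 2) + 105 + 1820*uppergamma(7/3, 1) + 7280*2**(1/3)*uppergamma(7/3, 2) + 54912*2**(2/3))/29120
F(4) = sqrt(2)*(3150*E + 630*sqrt(2)*(-7 + 6*sqrt(pi)*exp(2)*erfc(sqrt(2)) + 28*sqrt(2)) + (-9072*sqrt(3) - 3456*sqrt(2) - 945*sqrt(pi)*erfc(sqrt(2)) + 945*sqrt(pi)*erfc(1) + 71494)*exp(2))*exp(-2)/20160

invert the shared t-power to get t**4 on [0, sqrt(2)/2); exp(-2*t**2) on [sqrt(2)/2, 1); t**2 + 1 on [1, sqrt(6)/2); …
undo the power substitution: t**2 on [0, 1/2); exp(-2*t) on [1/2, 1); t + 1 on [1, 3/2); …
breakpoints sqrt(2)/2, 1, sqrt(6)/2, sqrt(2): one integral from each of the 5 segments
for t in [0, sqrt(2)/2): the term is ∫ t**5·t^(s-1)
over [sqrt(2)/2, 1), the kernel integral of t*exp(-2*t**2) enters the sum
piece [1, sqrt(6)/2): integrate t*(t**2 + 1) against the kernel
∫ over [sqrt(6)/2, sqrt(2)) of t*(t**2 + 3)·t^(s-1) joins the sum
[sqrt(2), ∞) adds the kernel integral of t*exp(-t**2)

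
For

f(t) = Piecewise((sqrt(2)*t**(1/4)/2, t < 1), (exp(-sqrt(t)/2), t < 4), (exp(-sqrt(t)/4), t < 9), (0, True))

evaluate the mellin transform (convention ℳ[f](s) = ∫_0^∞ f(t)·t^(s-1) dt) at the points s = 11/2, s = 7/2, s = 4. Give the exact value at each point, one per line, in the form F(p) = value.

F(11/2) = -64442709835272*exp(-3/4) - 40403357696*exp(-1) + 2*sqrt(2)/23 + 50212538784756*exp(-1/2)
F(7/2) = -49945608*exp(-3/4) - 500992*exp(-1) + 2*sqrt(2)/15 + 39202068*exp(-1/2)
F(4) = -1398494520*exp(-3/4) - 7014400*exp(-1) + 2*sqrt(2)/17 + 1093404444*exp(-1/2)

reversing the power substitution: sqrt(2)*sqrt(t)/2 on [0, 1); exp(-t/2) on [1, 2); exp(-t/4) on [2, 3)
reversing the common scale on t: sqrt(t) on [0, 1/2); exp(-t) on [1/2, 1); exp(-t/2) on [1, 3/2)
cuts at 1, 4: linearity sums the 3 kernel integrals
on [0, 1): add ∫ sqrt(2)*t**(1/4)/2·t^(s-1) dt
∫ exp(-sqrt(t)/2)·t^(s-1) over [1, 4)
for t in [4, 9): the term is ∫ exp(-sqrt(t)/4)·t^(s-1)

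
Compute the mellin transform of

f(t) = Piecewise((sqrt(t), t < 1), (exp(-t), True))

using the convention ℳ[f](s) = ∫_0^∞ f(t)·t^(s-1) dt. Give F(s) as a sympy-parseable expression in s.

split f at 1: ℳ[f](s) collects 2 kernel integrals
over [0, 1), the kernel integral of sqrt(t) enters the sum
the [1, ∞) slice contributes ∫ exp(-t)·t^(s-1) dt

((2*s + 1)*uppergamma(s, 1) + 2)/(2*s + 1)
  Re(s) > -1/2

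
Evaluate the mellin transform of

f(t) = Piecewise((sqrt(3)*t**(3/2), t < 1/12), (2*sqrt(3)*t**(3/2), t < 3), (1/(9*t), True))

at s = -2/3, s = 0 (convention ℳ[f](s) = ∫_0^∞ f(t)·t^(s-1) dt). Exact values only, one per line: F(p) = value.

invert the shared t-power to get sqrt(3)*sqrt(t) on [0, 1/12); 2*sqrt(3)*sqrt(t) on [1/12, 3); 1/(9*t**2) on [3, ∞)
reversing the common scale on t: sqrt(t) on [0, 1/4); 2*sqrt(t) on [1/4, 9); t**(-2) on [9, ∞)
invert the power substitution to get t on [0, 1/2); 2*t on [1/2, 3); t**(-4) on [3, ∞)
summing 3 kernel integrals split by 1/12, 3 yields ℳ[f](s)
segment [0, 1/12) carries sqrt(3)*t**(3/2); integrate it
the [1/12, 3) slice contributes ∫ 2*sqrt(3)*t**(3/2)·t^(s-1) dt
the [3, ∞) slice contributes ∫ 1/(9*t)·t^(s-1) dt

F(-2/3) = -18**(1/3)/10 + 973*3**(1/3)/135
F(0) = 1297/108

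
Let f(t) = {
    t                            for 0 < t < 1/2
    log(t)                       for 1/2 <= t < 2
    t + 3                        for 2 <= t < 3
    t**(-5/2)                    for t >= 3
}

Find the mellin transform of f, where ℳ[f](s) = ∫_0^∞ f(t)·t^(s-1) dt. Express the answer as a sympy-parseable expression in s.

(-270*2**(2*s)*s**2*(2*s - 5) + 54*2**(2*s)*s*(s + 1)*(2*s - 5)*log(2) - 162*2**(2*s)*s*(2*s - 5) - 54*2**(2*s)*(s + 1)*(2*s - 5) - 4*sqrt(3)*6**s*s**2*(s + 1) + 324*6**s*s**2*(2*s - 5) + 162*6**s*s*(2*s - 5) + 27*s**2*(2*s - 5) + 54*s*(s + 1)*(2*s - 5)*log(2) + (2*s - 5)*(54*s + 54))/(54*2**s*s**2*(s + 1)*(2*s - 5))
  -1 < Re(s) < 5/2

slice at 1/2, 2, 3, transform all 4 pieces, and sum them
on [0, 1/2): add ∫ t·t^(s-1) dt
segment [1/2, 2) carries log(t); integrate it
segment 2 to 3 holds (t + 3); add its integral
segment 3 to ∞ holds t**(-5/2); add its integral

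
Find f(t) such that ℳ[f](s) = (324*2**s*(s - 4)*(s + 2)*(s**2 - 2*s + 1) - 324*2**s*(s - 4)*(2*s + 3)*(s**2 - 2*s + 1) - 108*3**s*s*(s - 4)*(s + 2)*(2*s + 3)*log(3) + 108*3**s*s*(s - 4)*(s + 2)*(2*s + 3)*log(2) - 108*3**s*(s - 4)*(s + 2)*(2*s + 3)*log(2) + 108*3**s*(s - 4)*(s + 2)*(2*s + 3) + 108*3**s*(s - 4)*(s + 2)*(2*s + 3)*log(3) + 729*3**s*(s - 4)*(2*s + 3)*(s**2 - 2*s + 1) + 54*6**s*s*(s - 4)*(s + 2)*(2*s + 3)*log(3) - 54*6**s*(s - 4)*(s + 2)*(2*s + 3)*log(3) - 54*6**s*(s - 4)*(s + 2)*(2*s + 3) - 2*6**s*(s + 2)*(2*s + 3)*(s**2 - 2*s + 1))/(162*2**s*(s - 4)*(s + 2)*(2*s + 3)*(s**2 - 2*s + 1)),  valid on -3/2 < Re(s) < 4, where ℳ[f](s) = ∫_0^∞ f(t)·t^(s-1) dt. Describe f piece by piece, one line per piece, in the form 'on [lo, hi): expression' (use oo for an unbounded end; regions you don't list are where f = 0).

slice at 1, 3/2, 3, transform all 4 pieces, and sum them
on [0, 1): add ∫ t**(3/2)·t^(s-1) dt
segment 1 to 3/2 holds 2*t**2; add its integral
piece [3/2, 3): integrate log(t)/t against the kernel
on [3, ∞): add ∫ t**(-4)·t^(s-1) dt

on [0, 1): t**(3/2)
on [1, 3/2): 2*t**2
on [3/2, 3): log(t)/t
on [3, oo): t**(-4)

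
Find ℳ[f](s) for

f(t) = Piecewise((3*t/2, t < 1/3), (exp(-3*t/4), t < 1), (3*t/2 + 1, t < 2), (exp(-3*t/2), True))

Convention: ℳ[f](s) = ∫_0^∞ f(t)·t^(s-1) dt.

undo the common scale on t: t on [0, 1/2); exp(-t/2) on [1/2, 3/2); t + 1 on [3/2, 3); …
integrate the 4 segments split at 1/3, 1, 2, then add the results
segment [0, 1/3) carries 3*t/2; integrate it
on [1/3, 1) integrate f = exp(-3*t/4) against the kernel
the [1, 2) slice contributes ∫ (3*t/2 + 1)·t^(s-1) dt
∫ over [2, ∞) of exp(-3*t/2)·t^(s-1) joins the sum

(2*2**s*s*(s + 1)*uppergamma(s, 3) - 5*3**s*s - 2*3**s + 2*4**s*s*(s + 1)*uppergamma(s, 1/4) - 2*4**s*s*(s + 1)*uppergamma(s, 3/4) + 8*6**s*s + 2*6**s + s)/(2*3**s*s*(s + 1))
  Re(s) > -1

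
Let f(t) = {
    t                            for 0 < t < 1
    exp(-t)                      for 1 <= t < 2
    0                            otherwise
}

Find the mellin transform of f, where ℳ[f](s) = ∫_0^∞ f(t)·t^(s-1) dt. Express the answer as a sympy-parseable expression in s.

((s + 1)*uppergamma(s, 1) - (s + 1)*uppergamma(s, 2) + 1)/(s + 1)
  Re(s) > -1

summing 2 kernel integrals split by 1 yields ℳ[f](s)
between 0 and 1 the integrand is t·t^(s-1)
on [1, 2): add ∫ exp(-t)·t^(s-1) dt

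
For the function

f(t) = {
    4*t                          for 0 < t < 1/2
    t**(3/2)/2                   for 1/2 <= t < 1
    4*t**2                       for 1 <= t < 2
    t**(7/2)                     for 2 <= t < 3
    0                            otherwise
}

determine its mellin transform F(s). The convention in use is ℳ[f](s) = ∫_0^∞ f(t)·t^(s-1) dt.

(-2**(1/2 - s)*(s + 1)*(s + 2)*(2*s + 7) + 2**(3 - s)*(s + 2)*(2*s + 3)*(2*s + 7) + 2**(s + 6)*(s + 1)*(2*s + 3)*(2*s + 7) - 2**(s + 13/2)*(s + 1)*(s + 2)*(2*s + 3) + 8*3**(s + 7/2)*(s + 1)*(s + 2)*(2*s + 3) + 4*(s + 1)*(s + 2)*(2*s + 7) - 16*(s + 1)*(2*s + 3)*(2*s + 7))/(4*(s + 1)*(s + 2)*(2*s + 3)*(2*s + 7))
  Re(s) > -1

breakpoints 1/2, 1, 2: one integral from each of the 4 segments
segment [0, 1/2) carries 4*t; integrate it
on [1/2, 1): add ∫ t**(3/2)/2·t^(s-1) dt
piece [1, 2): integrate 4*t**2 against the kernel
between 2 and 3 the integrand is t**(7/2)·t^(s-1)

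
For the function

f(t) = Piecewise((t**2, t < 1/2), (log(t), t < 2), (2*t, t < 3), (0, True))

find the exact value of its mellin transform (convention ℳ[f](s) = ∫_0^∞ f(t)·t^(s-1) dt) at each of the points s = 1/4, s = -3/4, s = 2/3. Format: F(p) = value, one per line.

F(1/4) = 2**(3/4)*(-864*sqrt(2) + log(2**(180 + 180*sqrt(2))) + 216*6**(1/4) + 725)/90
F(-3/4) = 2**(3/4)*(-200*sqrt(2) - log(2**(15*sqrt(2) + 60)) + 89 + 180*6**(1/4))/45
F(2/3) = 3*2**(1/3)*(-496*2**(1/3) + 125 + log(2**(80 + 160*2**(1/3))) + 192*6**(2/3))/320

decompose at 1/2, 2; ℳ[f](s) sums the 3 pieces' integrals
over [0, 1/2), the kernel integral of t**2 enters the sum
segment [1/2, 2) carries log(t); integrate it
∫ 2*t·t^(s-1) over [2, 3)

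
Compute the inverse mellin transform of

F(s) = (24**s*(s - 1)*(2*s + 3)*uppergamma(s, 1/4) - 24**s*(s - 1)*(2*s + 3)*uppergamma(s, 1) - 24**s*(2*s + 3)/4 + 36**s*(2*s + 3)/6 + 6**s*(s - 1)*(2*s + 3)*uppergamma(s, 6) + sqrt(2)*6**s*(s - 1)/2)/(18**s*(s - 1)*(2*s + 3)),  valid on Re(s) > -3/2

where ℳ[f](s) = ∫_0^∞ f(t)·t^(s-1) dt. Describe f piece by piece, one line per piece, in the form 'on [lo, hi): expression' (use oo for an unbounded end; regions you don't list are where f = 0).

reversing the common scale on t: t**(3/2) on [0, 1/2); exp(-t/2) on [1/2, 2); 1/(2*t) on [2, 3); …
the 4 pieces separated at 1/3, 4/3, 2 each add one integral
for t in [0, 1/3): the term is ∫ 3*sqrt(6)*t**(3/2)/4·t^(s-1)
∫ exp(-3*t/4)·t^(s-1) over [1/3, 4/3)
piece [4/3, 2): integrate 1/(3*t) against the kernel
on [2, ∞): add ∫ exp(-3*t)·t^(s-1) dt

on [0, 1/3): 3*sqrt(6)*t**(3/2)/4
on [1/3, 4/3): exp(-3*t/4)
on [4/3, 2): 1/(3*t)
on [2, oo): exp(-3*t)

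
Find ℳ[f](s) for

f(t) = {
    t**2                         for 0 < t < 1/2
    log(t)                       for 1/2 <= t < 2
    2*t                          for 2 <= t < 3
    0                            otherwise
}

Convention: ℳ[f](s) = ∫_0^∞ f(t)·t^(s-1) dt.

decompose at 1/2, 2; ℳ[f](s) sums the 3 pieces' integrals
[0, 1/2) adds the kernel integral of t**2
∫ over [1/2, 2) of log(t)·t^(s-1) joins the sum
between 2 and 3 the integrand is 2*t·t^(s-1)

(-16*2**(2*s)*s**2*(s + 2) + 4*2**(2*s)*s*(s + 1)*(s + 2)*log(2) - 4*2**(2*s)*(s + 1)*(s + 2) + 24*6**s*s**2*(s + 2) + s**2*(s + 1) + 4*s*(s + 1)*(s + 2)*log(2) + 4*(s + 1)*(s + 2))/(4*2**s*s**2*(s + 1)*(s + 2))
  Re(s) > -2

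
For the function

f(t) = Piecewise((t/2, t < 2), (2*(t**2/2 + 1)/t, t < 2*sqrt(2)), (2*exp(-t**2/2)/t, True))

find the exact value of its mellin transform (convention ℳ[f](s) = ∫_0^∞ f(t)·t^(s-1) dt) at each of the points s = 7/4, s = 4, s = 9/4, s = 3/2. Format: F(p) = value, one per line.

F(7/4) = -112*2**(3/4)/33 + 2**(3/8)*uppergamma(3/8, 4) + 368*2**(1/8)/33
F(4) = -128/15 + sqrt(2)*sqrt(pi)*erfc(2) + 4*sqrt(2)*exp(-4) + 544*sqrt(2)/15
F(9/4) = -288*2**(1/4)/65 + 2**(5/8)*uppergamma(5/8, 4) + 528*2**(7/8)/65
F(3/2) = -24*sqrt(2)/5 + 2**(1/4)*uppergamma(1/4, 4) + 36*2**(3/4)/5

reversing the common scale on t: t on [0, 1); (2*t**2 + 1)/t on [1, sqrt(2)); exp(-2*t**2)/t on [sqrt(2), ∞)
invert the shared t-power to get t**2 on [0, 1); 2*t**2 + 1 on [1, sqrt(2)); exp(-2*t**2) on [sqrt(2), ∞)
remove the power substitution first: t on [0, 1); 2*t + 1 on [1, 2); exp(-2*t) on [2, ∞)
treat the 3 regions marked off by 2, 2*sqrt(2) separately and sum
for t in [0, 2): the term is ∫ t/2·t^(s-1)
∫ 2*(t**2/2 + 1)/t·t^(s-1) over [2, 2*sqrt(2))
segment 2*sqrt(2) to ∞ holds 2*exp(-t**2/2)/t; add its integral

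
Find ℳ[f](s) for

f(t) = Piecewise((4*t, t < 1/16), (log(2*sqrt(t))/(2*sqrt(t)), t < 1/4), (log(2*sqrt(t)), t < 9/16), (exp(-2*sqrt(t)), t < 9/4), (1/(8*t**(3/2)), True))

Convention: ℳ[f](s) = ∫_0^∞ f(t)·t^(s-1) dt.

peel off the power substitution: 4*t**2 on [0, 1/4); log(2*t)/(2*t) on [1/4, 1/2); log(2*t) on [1/2, 3/4); …
undo the common scale on t: t**2 on [0, 1/2); log(t)/t on [1/2, 1); log(t) on [1, 3/2); …
f breaks at 1/16, 1/4, 9/16, 9/4 into 5 integrals to sum
[0, 1/16) adds the kernel integral of 4*t
for t in [1/16, 1/4): the term is ∫ log(2*sqrt(t))/(2*sqrt(t))·t^(s-1)
the [1/4, 9/16) slice contributes ∫ log(2*sqrt(t))·t^(s-1) dt
on [9/16, 9/4): add ∫ exp(-2*sqrt(t))·t^(s-1) dt
∫ over [9/4, ∞) of 1/(8*t**(3/2))·t^(s-1) joins the sum

(432*2**(2*s)*s**2*(2*s - 3)*(2*s + 2)*(4*s**2 - 4*s + 1)*uppergamma(2*s, 3/2) - 432*2**(2*s)*s**2*(2*s - 3)*(2*s + 2)*(4*s**2 - 4*s + 1)*uppergamma(2*s, 3) - 432*2**(2*s)*s**2*(2*s - 3)*(2*s + 2) + 108*2**(2*s)*(2*s - 3)*(2*s + 2)*(4*s**2 - 4*s + 1) - 216*3**(2*s)*s*(2*s - 3)*(2*s + 2)*(4*s**2 - 4*s + 1)*log(2) + 216*3**(2*s)*s*(2*s - 3)*(2*s + 2)*(4*s**2 - 4*s + 1)*log(3) - 108*3**(2*s)*(2*s - 3)*(2*s + 2)*(4*s**2 - 4*s + 1) - 16*6**(2*s)*s**2*(2*s + 2)*(4*s**2 - 4*s + 1) + 1728*s**3*(2*s - 3)*(2*s + 2)*log(2) - 864*s**2*(2*s - 3)*(2*s + 2)*log(2) + 864*s**2*(2*s - 3)*(2*s + 2) + 108*s**2*(2*s - 3)*(4*s**2 - 4*s + 1))/(216*2**(4*s)*s**2*(2*s - 3)*(2*s + 2)*(4*s**2 - 4*s + 1))
  -1 < Re(s) < 3/2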